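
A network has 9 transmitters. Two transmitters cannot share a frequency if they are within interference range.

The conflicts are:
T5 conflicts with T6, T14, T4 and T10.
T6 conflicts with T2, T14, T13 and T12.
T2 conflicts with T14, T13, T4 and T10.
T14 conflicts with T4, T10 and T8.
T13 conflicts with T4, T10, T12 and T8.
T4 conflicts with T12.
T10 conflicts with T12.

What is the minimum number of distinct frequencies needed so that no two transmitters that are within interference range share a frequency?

3

T6, T2, T13 all conflict with each other, so at least 3 frequencies are needed.
3 frequencies suffice: frequency 1 → {T14, T13}; frequency 2 → {T6, T4, T10, T8}; frequency 3 → {T5, T2, T12}. Every pair that conflicts lands in different frequencies.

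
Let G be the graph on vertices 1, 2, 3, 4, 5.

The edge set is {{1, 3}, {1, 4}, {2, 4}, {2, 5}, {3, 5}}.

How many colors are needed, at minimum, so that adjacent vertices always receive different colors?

The cycle 3-1-4-2-5-3 has odd length 5, so it cannot be 2-colored; at least 3 colors are needed.
3 colors suffice: 1=b, 2=b, 3=c, 4=a, 5=a. Each edge has distinct colors on its endpoints.

3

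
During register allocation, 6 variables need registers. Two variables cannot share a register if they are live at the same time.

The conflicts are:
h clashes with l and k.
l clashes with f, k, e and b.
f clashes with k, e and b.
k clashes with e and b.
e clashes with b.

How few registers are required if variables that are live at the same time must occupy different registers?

l, f, k, e, b all conflict with each other, so at least 5 registers are needed.
Using 5 registers: h=3, l=2, f=5, k=1, e=3, b=4. Each listed conflict is separated.

5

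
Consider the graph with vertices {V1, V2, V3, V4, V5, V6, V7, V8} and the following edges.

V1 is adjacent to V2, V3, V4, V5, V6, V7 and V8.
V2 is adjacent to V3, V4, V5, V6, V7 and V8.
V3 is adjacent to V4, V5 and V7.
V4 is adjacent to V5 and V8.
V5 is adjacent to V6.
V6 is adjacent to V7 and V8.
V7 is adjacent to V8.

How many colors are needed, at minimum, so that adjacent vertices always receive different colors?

5

V1, V2, V6, V7, V8 form a clique, so at least 5 colors are needed.
5 colors suffice: color 1 → {V2}; color 2 → {V1}; color 3 → {V3, V8}; color 4 → {V4, V6}; color 5 → {V5, V7}. Every edge joins two different colors.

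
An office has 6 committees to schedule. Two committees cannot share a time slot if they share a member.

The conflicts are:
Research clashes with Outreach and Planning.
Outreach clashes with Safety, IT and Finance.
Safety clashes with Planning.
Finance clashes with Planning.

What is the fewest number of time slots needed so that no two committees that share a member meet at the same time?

Research and Outreach conflict, so at least 2 time slots are needed.
Using 2 time slots: Research=2, Outreach=1, Safety=2, IT=2, Finance=2, Planning=1. Each listed conflict is separated.

2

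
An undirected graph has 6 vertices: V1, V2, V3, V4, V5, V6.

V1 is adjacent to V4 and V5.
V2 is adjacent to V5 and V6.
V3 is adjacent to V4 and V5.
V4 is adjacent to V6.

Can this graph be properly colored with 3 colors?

Yes

The chromatic number is 3. The cycle V4-V1-V5-V2-V6-V4 has odd length 5, so it cannot be 2-colored; at least 3 colors are needed.
3 colors suffice: V1=2, V2=3, V3=2, V4=1, V5=1, V6=2.
That is already a proper 3-coloring.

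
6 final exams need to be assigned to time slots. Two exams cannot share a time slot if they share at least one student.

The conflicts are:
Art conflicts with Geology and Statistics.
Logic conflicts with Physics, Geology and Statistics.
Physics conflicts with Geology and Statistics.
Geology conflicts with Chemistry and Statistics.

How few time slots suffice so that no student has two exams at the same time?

4

Logic, Physics, Geology, Statistics are mutually in conflict, so at least 4 time slots are needed.
4 time slots suffice: time slot 1 → {Geology}; time slot 2 → {Chemistry, Statistics}; time slot 3 → {Art, Logic}; time slot 4 → {Physics}. Every pair that conflicts lands in different time slots.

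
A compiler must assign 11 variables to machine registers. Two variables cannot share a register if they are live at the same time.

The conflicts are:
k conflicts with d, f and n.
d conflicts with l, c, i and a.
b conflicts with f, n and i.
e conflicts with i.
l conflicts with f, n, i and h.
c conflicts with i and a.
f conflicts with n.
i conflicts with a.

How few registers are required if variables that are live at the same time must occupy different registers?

d, c, i, a pairwise conflict, so at least 4 registers are needed.
A valid assignment using 4 registers: k=3, d=2, b=3, e=2, l=3, c=4, f=2, n=1, i=1, h=1, a=3. Every pair that conflicts lands in different registers.

4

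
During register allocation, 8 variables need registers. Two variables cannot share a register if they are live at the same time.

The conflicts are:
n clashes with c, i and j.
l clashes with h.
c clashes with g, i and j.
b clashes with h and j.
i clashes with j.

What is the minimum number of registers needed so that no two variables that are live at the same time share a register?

4

n, c, i, j pairwise conflict, so at least 4 registers are needed.
4 registers suffice: register 1 → {g, h, j}; register 2 → {l, c, b}; register 3 → {n}; register 4 → {i}. No two conflicting variables share a register.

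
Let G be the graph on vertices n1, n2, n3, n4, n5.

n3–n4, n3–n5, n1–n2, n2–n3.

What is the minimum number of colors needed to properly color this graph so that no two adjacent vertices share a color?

2

n3 and n4 are adjacent, so at least 2 colors are needed.
One proper 2-coloring: n1=1, n2=2, n3=1, n4=2, n5=2. No two adjacent vertices share a color.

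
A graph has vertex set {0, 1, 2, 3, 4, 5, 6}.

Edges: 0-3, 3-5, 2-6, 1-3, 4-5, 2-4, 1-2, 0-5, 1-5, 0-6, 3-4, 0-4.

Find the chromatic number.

0, 3, 4, 5 form a clique, so at least 4 colors are needed.
4 colors suffice: color a → {2, 3}; color b → {0, 1}; color c → {4, 6}; color d → {5}. Each edge has distinct colors on its endpoints.

4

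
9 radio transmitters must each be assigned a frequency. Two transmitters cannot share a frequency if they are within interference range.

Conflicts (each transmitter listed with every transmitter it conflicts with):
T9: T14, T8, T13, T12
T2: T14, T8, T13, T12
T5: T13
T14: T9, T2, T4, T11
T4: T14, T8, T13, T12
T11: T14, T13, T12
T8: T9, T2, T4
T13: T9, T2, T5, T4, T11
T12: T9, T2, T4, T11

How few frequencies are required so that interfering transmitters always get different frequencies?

2

T9 and T8 conflict, so at least 2 frequencies are needed.
2 frequencies suffice: T9=2, T2=2, T5=2, T14=1, T4=2, T11=2, T8=1, T13=1, T12=1. No two conflicting transmitters share a frequency.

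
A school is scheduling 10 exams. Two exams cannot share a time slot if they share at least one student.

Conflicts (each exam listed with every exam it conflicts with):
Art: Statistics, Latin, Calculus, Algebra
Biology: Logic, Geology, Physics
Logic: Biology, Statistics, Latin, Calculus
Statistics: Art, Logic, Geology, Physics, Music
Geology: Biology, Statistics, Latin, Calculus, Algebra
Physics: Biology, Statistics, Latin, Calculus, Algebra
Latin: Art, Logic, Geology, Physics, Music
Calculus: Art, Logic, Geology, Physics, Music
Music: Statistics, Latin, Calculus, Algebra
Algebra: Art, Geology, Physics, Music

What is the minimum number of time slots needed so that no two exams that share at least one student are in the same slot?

Statistics and Music conflict, so at least 2 time slots are needed.
2 time slots suffice: time slot 1 → {Art, Logic, Geology, Physics, Music}; time slot 2 → {Biology, Statistics, Latin, Calculus, Algebra}. Each listed conflict is separated.

2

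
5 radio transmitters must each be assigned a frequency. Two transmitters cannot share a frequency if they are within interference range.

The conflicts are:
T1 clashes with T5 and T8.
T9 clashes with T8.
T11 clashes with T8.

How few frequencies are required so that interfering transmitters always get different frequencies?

T11 and T8 conflict, so at least 2 frequencies are needed.
2 frequencies suffice: T1=2, T9=2, T11=2, T5=1, T8=1. Every pair that conflicts lands in different frequencies.

2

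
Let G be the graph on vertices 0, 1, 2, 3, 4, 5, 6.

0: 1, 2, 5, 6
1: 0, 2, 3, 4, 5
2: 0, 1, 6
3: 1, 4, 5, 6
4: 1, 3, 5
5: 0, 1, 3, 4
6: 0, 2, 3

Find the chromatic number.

4

1, 3, 4, 5 are pairwise adjacent (a clique of size 4), so at least 4 colors are needed.
4 colors suffice: 0=blue, 1=red, 2=green, 3=blue, 4=yellow, 5=green, 6=red. Each edge has distinct colors on its endpoints.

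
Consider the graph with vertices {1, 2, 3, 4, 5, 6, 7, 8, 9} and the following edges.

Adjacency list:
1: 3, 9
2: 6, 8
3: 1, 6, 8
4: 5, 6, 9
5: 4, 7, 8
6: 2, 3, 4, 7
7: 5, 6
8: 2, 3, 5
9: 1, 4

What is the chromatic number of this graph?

The cycle 5-8-3-6-4-5 has odd length 5, so it cannot be 2-colored; at least 3 colors are needed.
3 colors suffice: color a → {1, 6, 8}; color b → {2, 3, 5, 9}; color c → {4, 7}. No two adjacent vertices share a color.

3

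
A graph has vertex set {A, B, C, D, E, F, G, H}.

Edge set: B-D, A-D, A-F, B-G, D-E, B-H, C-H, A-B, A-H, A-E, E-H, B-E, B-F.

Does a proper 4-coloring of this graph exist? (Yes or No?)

The chromatic number is 4. A, B, E, H are mutually adjacent (a clique of size 4), so at least 4 colors are needed.
One proper 4-coloring: A=2, B=1, C=1, D=3, E=4, F=3, G=2, H=3.
That is already a proper 4-coloring.

Yes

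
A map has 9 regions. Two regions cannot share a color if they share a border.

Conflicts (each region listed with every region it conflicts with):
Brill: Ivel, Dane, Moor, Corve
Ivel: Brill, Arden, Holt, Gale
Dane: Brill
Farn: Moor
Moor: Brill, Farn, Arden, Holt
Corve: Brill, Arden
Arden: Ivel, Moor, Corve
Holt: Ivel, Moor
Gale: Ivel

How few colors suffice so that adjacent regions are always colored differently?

Brill and Dane conflict, so at least 2 colors are needed.
2 colors suffice: color 1 → {Brill, Farn, Arden, Holt, Gale}; color 2 → {Ivel, Dane, Moor, Corve}. Each listed conflict is separated.

2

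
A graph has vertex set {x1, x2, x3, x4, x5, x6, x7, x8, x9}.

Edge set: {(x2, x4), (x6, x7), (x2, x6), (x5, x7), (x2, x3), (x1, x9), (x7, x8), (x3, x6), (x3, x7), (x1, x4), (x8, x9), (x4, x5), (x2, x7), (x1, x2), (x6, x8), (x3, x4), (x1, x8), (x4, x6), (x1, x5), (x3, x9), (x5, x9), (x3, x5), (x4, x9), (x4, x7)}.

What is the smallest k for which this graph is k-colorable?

5

x2, x3, x4, x6, x7 are mutually adjacent (a clique of size 5), so at least 5 colors are needed.
5 colors suffice: x1=2, x2=4, x3=3, x4=1, x5=5, x6=5, x7=2, x8=1, x9=4. Each edge has distinct colors on its endpoints.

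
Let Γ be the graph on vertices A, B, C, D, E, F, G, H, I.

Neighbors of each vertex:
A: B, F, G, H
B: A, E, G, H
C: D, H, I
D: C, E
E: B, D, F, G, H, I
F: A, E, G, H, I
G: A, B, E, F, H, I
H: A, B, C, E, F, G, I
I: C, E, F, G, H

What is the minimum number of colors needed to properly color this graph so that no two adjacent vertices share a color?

E, F, G, H, I are mutually adjacent (a clique of size 5), so at least 5 colors are needed.
One proper 5-coloring: A=green, B=yellow, C=blue, D=red, E=green, F=purple, G=blue, H=red, I=yellow. Every edge joins two different colors.

5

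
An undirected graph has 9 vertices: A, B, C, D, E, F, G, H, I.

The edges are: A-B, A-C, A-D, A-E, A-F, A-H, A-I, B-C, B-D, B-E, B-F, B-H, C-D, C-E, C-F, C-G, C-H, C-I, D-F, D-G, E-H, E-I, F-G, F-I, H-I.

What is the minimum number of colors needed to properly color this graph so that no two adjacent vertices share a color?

5

A, B, C, E, H are pairwise adjacent (a clique of size 5), so at least 5 colors are needed.
A valid assignment using 5 colors: A=blue, B=green, C=red, D=purple, E=yellow, F=yellow, G=blue, H=purple, I=green. Every edge joins two different colors.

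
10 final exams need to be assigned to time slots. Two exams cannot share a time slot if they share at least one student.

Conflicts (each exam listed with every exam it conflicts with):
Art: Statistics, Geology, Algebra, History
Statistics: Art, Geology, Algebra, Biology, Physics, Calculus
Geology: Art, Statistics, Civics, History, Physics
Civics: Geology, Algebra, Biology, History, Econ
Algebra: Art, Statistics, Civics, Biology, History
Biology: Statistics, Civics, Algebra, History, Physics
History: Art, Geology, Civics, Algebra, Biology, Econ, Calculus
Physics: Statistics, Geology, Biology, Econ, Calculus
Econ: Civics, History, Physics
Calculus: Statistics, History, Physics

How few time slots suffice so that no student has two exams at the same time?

4

Civics, Algebra, Biology, History all conflict with each other, so at least 4 time slots are needed.
Using 4 time slots: Art=4, Statistics=1, Geology=2, Civics=4, Algebra=3, Biology=2, History=1, Physics=3, Econ=2, Calculus=2. Every pair that conflicts lands in different time slots.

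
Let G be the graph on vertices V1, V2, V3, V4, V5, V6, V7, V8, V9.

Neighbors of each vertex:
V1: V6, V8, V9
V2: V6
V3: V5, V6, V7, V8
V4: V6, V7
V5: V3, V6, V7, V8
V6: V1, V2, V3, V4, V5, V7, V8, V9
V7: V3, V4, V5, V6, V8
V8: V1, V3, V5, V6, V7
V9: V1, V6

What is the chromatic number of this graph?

5

V3, V5, V6, V7, V8 are mutually adjacent (a clique of size 5), so at least 5 colors are needed.
5 colors suffice: V1=2, V2=2, V3=5, V4=3, V5=4, V6=1, V7=2, V8=3, V9=3. Every edge joins two different colors.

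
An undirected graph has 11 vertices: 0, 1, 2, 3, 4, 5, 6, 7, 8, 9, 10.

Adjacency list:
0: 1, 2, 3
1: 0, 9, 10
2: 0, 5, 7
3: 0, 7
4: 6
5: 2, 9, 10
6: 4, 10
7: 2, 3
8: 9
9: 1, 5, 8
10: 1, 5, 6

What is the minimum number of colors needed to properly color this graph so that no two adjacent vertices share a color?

3

The cycle 2-5-10-1-0-2 has odd length 5, so it cannot be 2-colored; at least 3 colors are needed.
3 colors suffice: 0=a, 1=b, 2=b, 3=b, 4=a, 5=c, 6=b, 7=a, 8=b, 9=a, 10=a. Each edge has distinct colors on its endpoints.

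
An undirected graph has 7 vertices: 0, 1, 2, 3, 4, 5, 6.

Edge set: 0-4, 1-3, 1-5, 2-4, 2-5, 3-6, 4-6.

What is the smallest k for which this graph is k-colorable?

2

0 and 4 are adjacent, so at least 2 colors are needed.
2 colors suffice: color a → {3, 4, 5}; color b → {0, 1, 2, 6}. Every edge joins two different colors.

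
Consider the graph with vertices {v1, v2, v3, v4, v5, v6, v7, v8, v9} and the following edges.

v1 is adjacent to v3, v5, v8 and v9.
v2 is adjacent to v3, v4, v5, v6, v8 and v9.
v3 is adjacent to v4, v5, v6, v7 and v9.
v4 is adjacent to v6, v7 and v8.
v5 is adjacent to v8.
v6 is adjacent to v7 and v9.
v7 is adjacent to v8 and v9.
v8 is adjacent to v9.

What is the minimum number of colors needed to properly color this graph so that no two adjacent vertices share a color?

4

v3, v4, v6, v7 are mutually adjacent (a clique of size 4), so at least 4 colors are needed.
4 colors suffice: color 1 → {v3, v8}; color 2 → {v4, v5, v9}; color 3 → {v1, v2, v7}; color 4 → {v6}. No two adjacent vertices share a color.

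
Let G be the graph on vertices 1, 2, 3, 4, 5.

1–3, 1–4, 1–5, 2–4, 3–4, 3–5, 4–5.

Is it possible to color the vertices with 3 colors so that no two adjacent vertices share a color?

1, 3, 4, 5 are mutually adjacent (a clique of size 4), so at least 4 colors are needed.
So 3 colors are not enough.

No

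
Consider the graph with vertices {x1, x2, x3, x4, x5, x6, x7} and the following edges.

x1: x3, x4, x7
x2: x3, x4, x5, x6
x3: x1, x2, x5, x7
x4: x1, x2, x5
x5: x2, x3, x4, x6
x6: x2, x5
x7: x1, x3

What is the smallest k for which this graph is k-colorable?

3

x2, x5, x6 are pairwise adjacent, so at least 3 colors are needed.
3 colors suffice: color 1 → {x1, x2}; color 2 → {x3, x4, x6}; color 3 → {x5, x7}. Every edge joins two different colors.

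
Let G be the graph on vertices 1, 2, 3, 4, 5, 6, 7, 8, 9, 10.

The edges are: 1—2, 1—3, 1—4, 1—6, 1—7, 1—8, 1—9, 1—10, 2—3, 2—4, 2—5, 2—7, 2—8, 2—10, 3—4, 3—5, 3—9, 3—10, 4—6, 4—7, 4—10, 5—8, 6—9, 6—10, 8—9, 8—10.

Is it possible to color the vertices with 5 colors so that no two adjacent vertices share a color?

Yes

The chromatic number is 5. 1, 2, 3, 4, 10 are pairwise adjacent (a clique of size 5), so at least 5 colors are needed.
One proper 5-coloring: 1=red, 2=blue, 3=purple, 4=yellow, 5=red, 6=purple, 7=green, 8=yellow, 9=blue, 10=green.
That is already a proper 5-coloring.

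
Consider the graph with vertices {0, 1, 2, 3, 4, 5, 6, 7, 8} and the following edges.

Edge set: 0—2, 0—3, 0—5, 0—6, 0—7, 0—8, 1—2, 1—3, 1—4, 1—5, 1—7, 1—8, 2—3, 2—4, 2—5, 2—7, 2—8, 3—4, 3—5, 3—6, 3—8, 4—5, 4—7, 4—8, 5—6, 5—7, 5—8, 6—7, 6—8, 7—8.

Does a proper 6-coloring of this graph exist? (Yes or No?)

The chromatic number is 6. 1, 2, 4, 5, 7, 8 form a clique, so at least 6 colors are needed.
6 colors suffice: color red → {8}; color blue → {5}; color green → {3, 7}; color yellow → {2, 6}; color purple → {0, 1}; color orange → {4}.
That is already a proper 6-coloring.

Yes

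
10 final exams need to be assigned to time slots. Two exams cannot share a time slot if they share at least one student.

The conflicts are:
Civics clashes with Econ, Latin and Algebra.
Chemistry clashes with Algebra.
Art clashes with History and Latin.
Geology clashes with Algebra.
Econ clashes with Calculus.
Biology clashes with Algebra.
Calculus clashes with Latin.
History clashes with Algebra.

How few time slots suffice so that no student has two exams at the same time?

3

The cycle Latin-Art-History-Algebra-Civics-Latin has odd length 5, so it cannot be 2-colored; at least 3 time slots are needed.
3 time slots suffice: time slot 1 → {Econ, Latin, Algebra}; time slot 2 → {Civics, Chemistry, Geology, Biology, Calculus, History}; time slot 3 → {Art}. No two conflicting exams share a time slot.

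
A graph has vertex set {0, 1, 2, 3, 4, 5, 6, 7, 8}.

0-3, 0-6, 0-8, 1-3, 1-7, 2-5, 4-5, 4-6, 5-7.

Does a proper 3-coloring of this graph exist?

Yes

The chromatic number is 3. The cycle 3-1-7-5-4-6-0-3 has odd length 7, so it cannot be 2-colored; at least 3 colors are needed.
A valid assignment using 3 colors: 0=a, 1=a, 2=b, 3=b, 4=b, 5=a, 6=c, 7=b, 8=b.
That is already a proper 3-coloring.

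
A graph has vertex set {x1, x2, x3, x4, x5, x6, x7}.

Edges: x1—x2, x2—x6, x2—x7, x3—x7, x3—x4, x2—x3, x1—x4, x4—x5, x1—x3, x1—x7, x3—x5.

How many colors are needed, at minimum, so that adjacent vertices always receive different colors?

4

x1, x2, x3, x7 are pairwise adjacent (a clique of size 4), so at least 4 colors are needed.
4 colors suffice: color 1 → {x3, x6}; color 2 → {x1, x5}; color 3 → {x2, x4}; color 4 → {x7}. No two adjacent vertices share a color.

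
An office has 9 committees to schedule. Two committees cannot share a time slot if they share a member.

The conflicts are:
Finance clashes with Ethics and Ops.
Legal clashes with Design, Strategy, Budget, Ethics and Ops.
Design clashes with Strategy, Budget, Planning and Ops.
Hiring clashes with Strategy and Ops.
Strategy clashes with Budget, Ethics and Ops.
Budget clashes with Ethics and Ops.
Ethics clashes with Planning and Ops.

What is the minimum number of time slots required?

5

Legal, Design, Strategy, Budget, Ops are mutually in conflict, so at least 5 time slots are needed.
5 time slots suffice: time slot 1 → {Planning, Ops}; time slot 2 → {Finance, Strategy}; time slot 3 → {Design, Hiring, Ethics}; time slot 4 → {Budget}; time slot 5 → {Legal}. Every pair that conflicts lands in different time slots.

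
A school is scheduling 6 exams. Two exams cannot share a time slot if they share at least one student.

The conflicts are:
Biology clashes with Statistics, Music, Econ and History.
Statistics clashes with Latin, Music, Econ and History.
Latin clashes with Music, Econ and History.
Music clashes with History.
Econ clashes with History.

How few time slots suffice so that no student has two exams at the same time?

Statistics, Latin, Econ, History pairwise conflict, so at least 4 time slots are needed.
A valid assignment using 4 time slots: Biology=3, Statistics=2, Latin=3, Music=4, Econ=4, History=1. Each listed conflict is separated.

4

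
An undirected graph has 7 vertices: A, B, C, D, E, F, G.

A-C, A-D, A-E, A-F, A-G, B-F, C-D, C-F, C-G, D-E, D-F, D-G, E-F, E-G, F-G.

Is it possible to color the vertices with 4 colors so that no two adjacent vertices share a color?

A, D, E, F, G are mutually adjacent (a clique of size 5), so at least 5 colors are needed.
So 4 colors are not enough.

No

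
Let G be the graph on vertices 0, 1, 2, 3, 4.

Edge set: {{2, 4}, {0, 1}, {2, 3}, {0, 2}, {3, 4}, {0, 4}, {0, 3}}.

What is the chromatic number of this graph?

0, 2, 3, 4 are mutually adjacent (a clique of size 4), so at least 4 colors are needed.
A valid assignment using 4 colors: 0=a, 1=b, 2=d, 3=b, 4=c. No two adjacent vertices share a color.

4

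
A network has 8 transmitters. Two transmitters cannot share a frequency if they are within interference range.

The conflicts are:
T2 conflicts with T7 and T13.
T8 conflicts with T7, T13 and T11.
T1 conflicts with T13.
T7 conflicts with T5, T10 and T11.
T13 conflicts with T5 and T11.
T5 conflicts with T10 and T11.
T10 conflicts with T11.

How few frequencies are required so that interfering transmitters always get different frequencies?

4

T7, T5, T10, T11 pairwise conflict, so at least 4 frequencies are needed.
Using 4 frequencies: T2=1, T8=3, T1=1, T7=2, T13=2, T5=3, T10=4, T11=1. Every pair that conflicts lands in different frequencies.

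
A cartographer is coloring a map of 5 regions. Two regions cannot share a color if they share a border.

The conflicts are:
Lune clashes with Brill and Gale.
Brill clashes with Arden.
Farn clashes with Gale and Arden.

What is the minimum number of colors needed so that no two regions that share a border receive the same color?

3

The cycle Arden-Brill-Lune-Gale-Farn-Arden has odd length 5, so it cannot be 2-colored; at least 3 colors are needed.
3 colors suffice: Lune=1, Brill=2, Farn=1, Gale=2, Arden=3. No two conflicting regions share a color.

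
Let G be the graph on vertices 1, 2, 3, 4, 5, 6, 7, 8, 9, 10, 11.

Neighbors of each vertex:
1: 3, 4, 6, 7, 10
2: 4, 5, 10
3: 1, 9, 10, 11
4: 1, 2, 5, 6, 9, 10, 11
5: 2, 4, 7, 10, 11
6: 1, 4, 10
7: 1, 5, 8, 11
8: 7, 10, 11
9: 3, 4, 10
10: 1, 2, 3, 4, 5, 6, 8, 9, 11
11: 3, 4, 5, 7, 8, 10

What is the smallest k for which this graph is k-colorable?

1, 4, 6, 10 are mutually adjacent (a clique of size 4), so at least 4 colors are needed.
One proper 4-coloring: 1=green, 2=green, 3=blue, 4=blue, 5=yellow, 6=yellow, 7=red, 8=blue, 9=green, 10=red, 11=green. Every edge joins two different colors.

4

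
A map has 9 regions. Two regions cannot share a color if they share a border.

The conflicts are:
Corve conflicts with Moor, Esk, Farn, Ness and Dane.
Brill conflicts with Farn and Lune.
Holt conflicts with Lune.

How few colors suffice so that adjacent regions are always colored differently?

Corve and Farn conflict, so at least 2 colors are needed.
2 colors suffice: color 1 → {Corve, Brill, Holt}; color 2 → {Moor, Esk, Farn, Ness, Lune, Dane}. No two conflicting regions share a color.

2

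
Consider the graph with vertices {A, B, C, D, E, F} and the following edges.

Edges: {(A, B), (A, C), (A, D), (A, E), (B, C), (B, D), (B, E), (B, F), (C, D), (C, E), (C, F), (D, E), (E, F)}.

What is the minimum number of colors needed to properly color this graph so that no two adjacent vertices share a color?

A, B, C, D, E are pairwise adjacent (a clique of size 5), so at least 5 colors are needed.
5 colors suffice: A=yellow, B=green, C=blue, D=purple, E=red, F=yellow. No two adjacent vertices share a color.

5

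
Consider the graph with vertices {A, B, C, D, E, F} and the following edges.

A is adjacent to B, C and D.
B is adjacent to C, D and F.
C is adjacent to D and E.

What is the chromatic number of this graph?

A, B, C, D are pairwise adjacent (a clique of size 4), so at least 4 colors are needed.
4 colors suffice: color 1 → {C, F}; color 2 → {B, E}; color 3 → {A}; color 4 → {D}. Each edge has distinct colors on its endpoints.

4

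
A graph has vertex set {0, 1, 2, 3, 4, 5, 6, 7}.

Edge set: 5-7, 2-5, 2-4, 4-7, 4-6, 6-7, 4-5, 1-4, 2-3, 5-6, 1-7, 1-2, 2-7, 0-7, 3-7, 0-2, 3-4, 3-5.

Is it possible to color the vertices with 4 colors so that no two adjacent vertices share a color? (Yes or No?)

No

2, 3, 4, 5, 7 are mutually adjacent (a clique of size 5), so at least 5 colors are needed.
So 4 colors are not enough.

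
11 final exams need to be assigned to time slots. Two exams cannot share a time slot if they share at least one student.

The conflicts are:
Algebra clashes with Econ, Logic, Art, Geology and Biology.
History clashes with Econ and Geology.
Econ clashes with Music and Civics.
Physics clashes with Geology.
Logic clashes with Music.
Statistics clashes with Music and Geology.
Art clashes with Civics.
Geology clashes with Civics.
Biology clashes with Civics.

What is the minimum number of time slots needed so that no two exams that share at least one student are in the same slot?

3

The cycle Statistics-Geology-Algebra-Econ-Music-Statistics has odd length 5, so it cannot be 2-colored; at least 3 time slots are needed.
3 time slots suffice: time slot 1 → {Econ, Logic, Art, Geology, Biology}; time slot 2 → {Algebra, History, Physics, Music, Civics}; time slot 3 → {Statistics}. Each listed conflict is separated.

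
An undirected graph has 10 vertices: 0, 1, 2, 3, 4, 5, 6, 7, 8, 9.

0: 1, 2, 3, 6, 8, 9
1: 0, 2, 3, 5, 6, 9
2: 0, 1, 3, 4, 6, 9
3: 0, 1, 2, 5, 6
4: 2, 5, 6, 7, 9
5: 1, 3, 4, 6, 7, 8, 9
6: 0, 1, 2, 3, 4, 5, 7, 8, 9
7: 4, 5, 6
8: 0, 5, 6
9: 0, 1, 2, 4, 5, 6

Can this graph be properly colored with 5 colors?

Yes

The chromatic number is 5. 0, 1, 2, 3, 6 are mutually adjacent (a clique of size 5), so at least 5 colors are needed.
5 colors suffice: 0=b, 1=c, 2=d, 3=e, 4=c, 5=b, 6=a, 7=d, 8=c, 9=e.
That is already a proper 5-coloring.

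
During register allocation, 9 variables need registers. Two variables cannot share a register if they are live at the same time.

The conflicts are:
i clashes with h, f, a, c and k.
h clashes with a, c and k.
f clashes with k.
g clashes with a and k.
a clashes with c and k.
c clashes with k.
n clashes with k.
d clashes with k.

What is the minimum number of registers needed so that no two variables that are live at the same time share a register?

i, h, a, c, k all conflict with each other, so at least 5 registers are needed.
5 registers suffice: i=2, h=4, f=3, g=2, a=3, c=5, n=2, d=2, k=1. Every pair that conflicts lands in different registers.

5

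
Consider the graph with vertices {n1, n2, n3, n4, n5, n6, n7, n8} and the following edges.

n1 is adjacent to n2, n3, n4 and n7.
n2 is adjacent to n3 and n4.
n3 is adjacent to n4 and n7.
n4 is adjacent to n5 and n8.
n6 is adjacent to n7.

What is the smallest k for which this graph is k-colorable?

n1, n2, n3, n4 form a clique, so at least 4 colors are needed.
A valid assignment using 4 colors: n1=2, n2=4, n3=3, n4=1, n5=2, n6=2, n7=1, n8=2. Every edge joins two different colors.

4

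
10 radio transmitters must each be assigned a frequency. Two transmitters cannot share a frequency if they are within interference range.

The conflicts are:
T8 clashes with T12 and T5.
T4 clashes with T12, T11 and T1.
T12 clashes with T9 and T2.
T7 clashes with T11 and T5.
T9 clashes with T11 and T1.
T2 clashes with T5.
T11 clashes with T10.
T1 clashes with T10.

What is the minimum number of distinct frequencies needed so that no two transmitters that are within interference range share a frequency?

2

T7 and T11 conflict, so at least 2 frequencies are needed.
Using 2 frequencies: T8=2, T4=2, T12=1, T7=2, T9=2, T2=2, T11=1, T5=1, T1=1, T10=2. No two conflicting transmitters share a frequency.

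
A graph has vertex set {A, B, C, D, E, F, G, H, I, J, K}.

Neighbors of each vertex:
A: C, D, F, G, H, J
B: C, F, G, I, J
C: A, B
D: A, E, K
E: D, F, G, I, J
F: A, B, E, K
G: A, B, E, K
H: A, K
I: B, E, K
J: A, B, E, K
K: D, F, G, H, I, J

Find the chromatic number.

2

A and H are adjacent, so at least 2 colors are needed.
One proper 2-coloring: A=red, B=red, C=blue, D=blue, E=red, F=blue, G=blue, H=blue, I=blue, J=blue, K=red. Every edge joins two different colors.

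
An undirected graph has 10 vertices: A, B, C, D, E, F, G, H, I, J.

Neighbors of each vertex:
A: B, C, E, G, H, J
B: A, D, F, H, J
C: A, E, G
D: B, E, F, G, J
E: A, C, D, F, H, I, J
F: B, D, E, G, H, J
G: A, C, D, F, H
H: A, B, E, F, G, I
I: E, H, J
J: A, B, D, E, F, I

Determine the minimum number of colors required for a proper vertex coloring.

D, E, F, J are mutually adjacent (a clique of size 4), so at least 4 colors are needed.
4 colors suffice: A=green, B=red, C=blue, D=yellow, E=red, F=green, G=red, H=blue, I=green, J=blue. Every edge joins two different colors.

4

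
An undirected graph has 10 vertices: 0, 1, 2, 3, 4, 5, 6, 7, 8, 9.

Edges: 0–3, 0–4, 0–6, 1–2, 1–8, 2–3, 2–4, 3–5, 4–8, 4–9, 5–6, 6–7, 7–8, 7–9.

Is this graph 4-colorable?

Yes

The chromatic number is 3. The cycle 6-0-4-9-7-6 has odd length 5, so it cannot be 2-colored; at least 3 colors are needed.
3 colors suffice: color a → {1, 3, 4, 7}; color b → {0, 2, 5, 8, 9}; color c → {6}.
Since 4 ≥ 3, a proper 4-coloring certainly exists.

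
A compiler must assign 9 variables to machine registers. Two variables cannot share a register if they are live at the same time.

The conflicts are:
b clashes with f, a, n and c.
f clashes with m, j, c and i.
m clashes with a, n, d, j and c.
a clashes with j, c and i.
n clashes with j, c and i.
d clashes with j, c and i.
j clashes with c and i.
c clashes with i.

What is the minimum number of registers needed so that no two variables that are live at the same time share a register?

4

a, j, c, i are mutually in conflict, so at least 4 registers are needed.
4 registers suffice: register 1 → {c}; register 2 → {b, j}; register 3 → {m, i}; register 4 → {f, a, n, d}. Every pair that conflicts lands in different registers.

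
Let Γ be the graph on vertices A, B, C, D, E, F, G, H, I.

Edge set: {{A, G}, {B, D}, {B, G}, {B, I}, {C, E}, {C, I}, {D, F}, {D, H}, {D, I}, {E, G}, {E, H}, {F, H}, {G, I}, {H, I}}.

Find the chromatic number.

3

D, H, I are pairwise adjacent, so at least 3 colors are needed.
A valid assignment using 3 colors: A=red, B=blue, C=blue, D=green, E=red, F=red, G=green, H=blue, I=red. No two adjacent vertices share a color.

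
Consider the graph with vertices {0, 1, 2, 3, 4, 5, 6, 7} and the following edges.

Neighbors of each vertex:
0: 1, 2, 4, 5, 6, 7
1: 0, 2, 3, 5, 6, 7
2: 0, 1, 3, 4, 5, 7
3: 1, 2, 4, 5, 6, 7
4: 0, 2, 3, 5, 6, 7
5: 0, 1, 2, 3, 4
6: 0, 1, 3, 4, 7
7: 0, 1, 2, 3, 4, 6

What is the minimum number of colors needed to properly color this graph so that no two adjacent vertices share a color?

0, 2, 4, 7 form a clique, so at least 4 colors are needed.
4 colors suffice: color red → {5, 7}; color blue → {2, 6}; color green → {1, 4}; color yellow → {0, 3}. No two adjacent vertices share a color.

4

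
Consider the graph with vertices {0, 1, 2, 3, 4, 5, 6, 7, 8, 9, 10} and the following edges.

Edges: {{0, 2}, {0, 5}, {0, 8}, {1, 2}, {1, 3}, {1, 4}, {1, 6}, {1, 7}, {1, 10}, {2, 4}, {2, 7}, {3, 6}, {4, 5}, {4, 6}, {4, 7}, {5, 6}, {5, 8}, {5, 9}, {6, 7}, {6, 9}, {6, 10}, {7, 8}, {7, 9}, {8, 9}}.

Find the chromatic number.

1, 2, 4, 7 are pairwise adjacent (a clique of size 4), so at least 4 colors are needed.
4 colors suffice: color a → {2, 6, 8}; color b → {3, 5, 7, 10}; color c → {0, 1, 9}; color d → {4}. No two adjacent vertices share a color.

4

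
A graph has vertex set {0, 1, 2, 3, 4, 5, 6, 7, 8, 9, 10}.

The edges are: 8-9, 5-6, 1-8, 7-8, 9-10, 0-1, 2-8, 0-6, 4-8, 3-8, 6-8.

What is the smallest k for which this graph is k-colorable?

2

0 and 6 are adjacent, so at least 2 colors are needed.
2 colors suffice: color a → {0, 5, 8, 10}; color b → {1, 2, 3, 4, 6, 7, 9}. No two adjacent vertices share a color.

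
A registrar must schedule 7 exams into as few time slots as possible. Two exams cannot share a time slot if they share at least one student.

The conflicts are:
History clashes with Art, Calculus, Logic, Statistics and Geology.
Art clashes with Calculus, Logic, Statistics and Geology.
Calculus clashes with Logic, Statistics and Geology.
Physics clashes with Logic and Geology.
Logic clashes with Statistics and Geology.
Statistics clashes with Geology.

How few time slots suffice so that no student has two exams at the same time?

6

History, Art, Calculus, Logic, Statistics, Geology are mutually in conflict, so at least 6 time slots are needed.
A valid assignment using 6 time slots: History=4, Art=5, Calculus=6, Physics=3, Logic=1, Statistics=3, Geology=2. Every pair that conflicts lands in different time slots.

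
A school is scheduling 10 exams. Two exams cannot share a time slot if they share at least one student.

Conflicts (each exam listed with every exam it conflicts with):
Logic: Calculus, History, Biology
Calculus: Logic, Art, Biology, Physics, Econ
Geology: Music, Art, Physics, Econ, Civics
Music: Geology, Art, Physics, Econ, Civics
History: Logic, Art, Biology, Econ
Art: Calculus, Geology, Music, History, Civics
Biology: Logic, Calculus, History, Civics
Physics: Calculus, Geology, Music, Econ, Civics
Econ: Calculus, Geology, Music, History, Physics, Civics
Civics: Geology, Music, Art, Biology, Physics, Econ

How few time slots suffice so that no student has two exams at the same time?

Geology, Music, Physics, Econ, Civics all conflict with each other, so at least 5 time slots are needed.
A valid assignment using 5 time slots: Logic=3, Calculus=1, Geology=4, Music=3, History=1, Art=2, Biology=2, Physics=5, Econ=2, Civics=1. Each listed conflict is separated.

5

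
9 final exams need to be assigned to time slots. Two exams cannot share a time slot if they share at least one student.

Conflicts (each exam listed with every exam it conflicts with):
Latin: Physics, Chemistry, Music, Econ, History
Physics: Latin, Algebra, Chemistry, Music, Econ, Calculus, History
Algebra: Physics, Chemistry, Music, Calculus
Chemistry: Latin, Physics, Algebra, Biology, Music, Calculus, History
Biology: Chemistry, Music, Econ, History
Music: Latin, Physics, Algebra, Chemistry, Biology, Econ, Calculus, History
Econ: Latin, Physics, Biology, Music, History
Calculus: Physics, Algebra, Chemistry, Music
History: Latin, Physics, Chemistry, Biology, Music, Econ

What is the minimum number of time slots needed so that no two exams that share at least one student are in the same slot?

5

Latin, Physics, Music, Econ, History are mutually in conflict, so at least 5 time slots are needed.
A valid assignment using 5 time slots: Latin=5, Physics=2, Algebra=4, Chemistry=3, Biology=2, Music=1, Econ=3, Calculus=5, History=4. No two conflicting exams share a time slot.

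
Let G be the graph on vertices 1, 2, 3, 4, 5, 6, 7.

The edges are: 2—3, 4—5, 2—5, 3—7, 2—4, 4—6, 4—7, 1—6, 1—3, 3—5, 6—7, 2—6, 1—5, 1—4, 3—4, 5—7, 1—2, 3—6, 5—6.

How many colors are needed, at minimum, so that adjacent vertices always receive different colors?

6

1, 2, 3, 4, 5, 6 form a clique, so at least 6 colors are needed.
6 colors suffice: color a → {4}; color b → {6}; color c → {5}; color d → {3}; color e → {1, 7}; color f → {2}. No two adjacent vertices share a color.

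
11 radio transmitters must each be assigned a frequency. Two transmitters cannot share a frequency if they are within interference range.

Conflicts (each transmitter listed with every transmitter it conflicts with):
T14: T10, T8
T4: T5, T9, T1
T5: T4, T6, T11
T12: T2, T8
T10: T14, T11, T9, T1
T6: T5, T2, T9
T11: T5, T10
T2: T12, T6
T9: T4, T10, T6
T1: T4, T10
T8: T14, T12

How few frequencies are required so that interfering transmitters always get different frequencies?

The cycle T11-T5-T6-T9-T10-T11 has odd length 5, so it cannot be 2-colored; at least 3 frequencies are needed.
3 frequencies suffice: T14=2, T4=1, T5=2, T12=3, T10=1, T6=1, T11=3, T2=2, T9=2, T1=2, T8=1. No two conflicting transmitters share a frequency.

3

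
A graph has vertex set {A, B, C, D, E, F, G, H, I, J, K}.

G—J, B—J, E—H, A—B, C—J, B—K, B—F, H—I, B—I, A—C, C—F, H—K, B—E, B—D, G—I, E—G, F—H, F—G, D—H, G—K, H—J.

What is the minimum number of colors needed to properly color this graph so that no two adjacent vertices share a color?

2

B and K are adjacent, so at least 2 colors are needed.
2 colors suffice: A=2, B=1, C=1, D=2, E=2, F=2, G=1, H=1, I=2, J=2, K=2. Each edge has distinct colors on its endpoints.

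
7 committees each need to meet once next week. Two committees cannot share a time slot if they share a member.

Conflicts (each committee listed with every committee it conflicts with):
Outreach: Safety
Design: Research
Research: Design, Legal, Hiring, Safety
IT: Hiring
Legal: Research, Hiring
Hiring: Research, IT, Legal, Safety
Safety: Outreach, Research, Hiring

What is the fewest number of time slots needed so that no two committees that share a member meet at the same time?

3

Research, Hiring, Safety all conflict with each other, so at least 3 time slots are needed.
A valid assignment using 3 time slots: Outreach=1, Design=2, Research=1, IT=1, Legal=3, Hiring=2, Safety=3. No two conflicting committees share a time slot.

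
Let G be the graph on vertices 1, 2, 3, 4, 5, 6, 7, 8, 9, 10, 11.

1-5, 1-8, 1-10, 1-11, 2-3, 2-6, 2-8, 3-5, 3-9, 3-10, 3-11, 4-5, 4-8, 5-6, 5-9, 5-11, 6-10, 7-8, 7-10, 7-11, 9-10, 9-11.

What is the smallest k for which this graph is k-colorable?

4

3, 5, 9, 11 are mutually adjacent (a clique of size 4), so at least 4 colors are needed.
4 colors suffice: color red → {5, 8, 10}; color blue → {1, 3, 4, 6, 7}; color green → {2, 11}; color yellow → {9}. Each edge has distinct colors on its endpoints.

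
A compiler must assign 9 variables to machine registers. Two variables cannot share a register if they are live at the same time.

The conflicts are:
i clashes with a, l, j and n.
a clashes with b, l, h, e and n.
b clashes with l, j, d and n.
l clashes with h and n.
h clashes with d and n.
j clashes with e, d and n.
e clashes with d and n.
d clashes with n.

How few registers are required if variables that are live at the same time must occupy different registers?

a, l, h, n all conflict with each other, so at least 4 registers are needed.
A valid assignment using 4 registers: i=4, a=2, b=4, l=3, h=4, j=3, e=4, d=2, n=1. No two conflicting variables share a register.

4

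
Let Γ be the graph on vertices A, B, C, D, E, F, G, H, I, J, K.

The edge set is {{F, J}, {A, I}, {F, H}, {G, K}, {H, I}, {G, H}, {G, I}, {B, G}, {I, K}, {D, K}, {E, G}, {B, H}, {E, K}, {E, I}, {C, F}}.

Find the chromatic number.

E, G, I, K are mutually adjacent (a clique of size 4), so at least 4 colors are needed.
A valid assignment using 4 colors: A=1, B=2, C=2, D=1, E=4, F=1, G=1, H=3, I=2, J=2, K=3. No two adjacent vertices share a color.

4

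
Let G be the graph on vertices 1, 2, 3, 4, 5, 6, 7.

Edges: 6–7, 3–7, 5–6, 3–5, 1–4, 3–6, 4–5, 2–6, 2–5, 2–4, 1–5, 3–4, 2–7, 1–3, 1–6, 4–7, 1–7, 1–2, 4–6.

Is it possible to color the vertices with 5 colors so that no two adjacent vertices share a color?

Yes

The chromatic number is 5. 1, 3, 4, 5, 6 form a clique, so at least 5 colors are needed.
5 colors suffice: 1=blue, 2=yellow, 3=yellow, 4=red, 5=purple, 6=green, 7=purple.
That is already a proper 5-coloring.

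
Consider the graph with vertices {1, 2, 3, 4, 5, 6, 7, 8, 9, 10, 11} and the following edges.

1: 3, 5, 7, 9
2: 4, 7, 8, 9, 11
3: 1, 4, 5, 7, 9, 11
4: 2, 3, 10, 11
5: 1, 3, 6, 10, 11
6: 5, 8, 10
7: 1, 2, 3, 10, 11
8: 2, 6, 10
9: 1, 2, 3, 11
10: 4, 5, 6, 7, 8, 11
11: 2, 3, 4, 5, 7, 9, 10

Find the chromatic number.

1, 3, 7 form a triangle, so at least 3 colors are needed.
A valid assignment using 3 colors: 1=a, 2=b, 3=b, 4=c, 5=c, 6=a, 7=c, 8=c, 9=c, 10=b, 11=a. Every edge joins two different colors.

3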